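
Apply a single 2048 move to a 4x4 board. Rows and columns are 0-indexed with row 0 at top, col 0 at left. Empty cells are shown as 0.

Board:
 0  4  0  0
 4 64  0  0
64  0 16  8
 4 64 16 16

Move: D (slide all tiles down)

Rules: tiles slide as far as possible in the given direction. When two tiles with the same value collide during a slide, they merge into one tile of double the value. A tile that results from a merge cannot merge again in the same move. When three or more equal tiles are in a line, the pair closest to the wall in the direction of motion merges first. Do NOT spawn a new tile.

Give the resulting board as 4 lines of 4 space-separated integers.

Answer:   0   0   0   0
  4   0   0   0
 64   4   0   8
  4 128  32  16

Derivation:
Slide down:
col 0: [0, 4, 64, 4] -> [0, 4, 64, 4]
col 1: [4, 64, 0, 64] -> [0, 0, 4, 128]
col 2: [0, 0, 16, 16] -> [0, 0, 0, 32]
col 3: [0, 0, 8, 16] -> [0, 0, 8, 16]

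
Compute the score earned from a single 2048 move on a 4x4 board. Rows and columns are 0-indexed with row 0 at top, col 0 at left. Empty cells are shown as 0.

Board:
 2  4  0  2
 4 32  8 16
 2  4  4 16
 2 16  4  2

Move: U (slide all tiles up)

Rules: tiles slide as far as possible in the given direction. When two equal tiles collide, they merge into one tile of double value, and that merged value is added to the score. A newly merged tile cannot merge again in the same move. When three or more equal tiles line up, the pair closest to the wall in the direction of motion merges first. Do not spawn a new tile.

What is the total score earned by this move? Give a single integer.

Slide up:
col 0: [2, 4, 2, 2] -> [2, 4, 4, 0]  score +4 (running 4)
col 1: [4, 32, 4, 16] -> [4, 32, 4, 16]  score +0 (running 4)
col 2: [0, 8, 4, 4] -> [8, 8, 0, 0]  score +8 (running 12)
col 3: [2, 16, 16, 2] -> [2, 32, 2, 0]  score +32 (running 44)
Board after move:
 2  4  8  2
 4 32  8 32
 4  4  0  2
 0 16  0  0

Answer: 44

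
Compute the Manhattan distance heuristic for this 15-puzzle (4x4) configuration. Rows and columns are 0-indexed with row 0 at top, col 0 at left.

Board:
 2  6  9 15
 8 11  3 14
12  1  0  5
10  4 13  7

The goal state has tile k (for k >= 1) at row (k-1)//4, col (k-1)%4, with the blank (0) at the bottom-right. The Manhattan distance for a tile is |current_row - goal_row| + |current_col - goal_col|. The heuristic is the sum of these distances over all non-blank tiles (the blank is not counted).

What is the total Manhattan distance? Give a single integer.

Answer: 42

Derivation:
Tile 2: at (0,0), goal (0,1), distance |0-0|+|0-1| = 1
Tile 6: at (0,1), goal (1,1), distance |0-1|+|1-1| = 1
Tile 9: at (0,2), goal (2,0), distance |0-2|+|2-0| = 4
Tile 15: at (0,3), goal (3,2), distance |0-3|+|3-2| = 4
Tile 8: at (1,0), goal (1,3), distance |1-1|+|0-3| = 3
Tile 11: at (1,1), goal (2,2), distance |1-2|+|1-2| = 2
Tile 3: at (1,2), goal (0,2), distance |1-0|+|2-2| = 1
Tile 14: at (1,3), goal (3,1), distance |1-3|+|3-1| = 4
Tile 12: at (2,0), goal (2,3), distance |2-2|+|0-3| = 3
Tile 1: at (2,1), goal (0,0), distance |2-0|+|1-0| = 3
Tile 5: at (2,3), goal (1,0), distance |2-1|+|3-0| = 4
Tile 10: at (3,0), goal (2,1), distance |3-2|+|0-1| = 2
Tile 4: at (3,1), goal (0,3), distance |3-0|+|1-3| = 5
Tile 13: at (3,2), goal (3,0), distance |3-3|+|2-0| = 2
Tile 7: at (3,3), goal (1,2), distance |3-1|+|3-2| = 3
Sum: 1 + 1 + 4 + 4 + 3 + 2 + 1 + 4 + 3 + 3 + 4 + 2 + 5 + 2 + 3 = 42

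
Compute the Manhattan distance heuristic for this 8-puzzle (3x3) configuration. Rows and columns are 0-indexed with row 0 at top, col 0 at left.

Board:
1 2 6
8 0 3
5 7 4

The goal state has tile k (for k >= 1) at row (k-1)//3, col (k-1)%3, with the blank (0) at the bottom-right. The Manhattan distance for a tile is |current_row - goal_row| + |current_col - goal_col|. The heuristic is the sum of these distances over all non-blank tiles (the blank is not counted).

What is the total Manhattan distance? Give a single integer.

Tile 1: at (0,0), goal (0,0), distance |0-0|+|0-0| = 0
Tile 2: at (0,1), goal (0,1), distance |0-0|+|1-1| = 0
Tile 6: at (0,2), goal (1,2), distance |0-1|+|2-2| = 1
Tile 8: at (1,0), goal (2,1), distance |1-2|+|0-1| = 2
Tile 3: at (1,2), goal (0,2), distance |1-0|+|2-2| = 1
Tile 5: at (2,0), goal (1,1), distance |2-1|+|0-1| = 2
Tile 7: at (2,1), goal (2,0), distance |2-2|+|1-0| = 1
Tile 4: at (2,2), goal (1,0), distance |2-1|+|2-0| = 3
Sum: 0 + 0 + 1 + 2 + 1 + 2 + 1 + 3 = 10

Answer: 10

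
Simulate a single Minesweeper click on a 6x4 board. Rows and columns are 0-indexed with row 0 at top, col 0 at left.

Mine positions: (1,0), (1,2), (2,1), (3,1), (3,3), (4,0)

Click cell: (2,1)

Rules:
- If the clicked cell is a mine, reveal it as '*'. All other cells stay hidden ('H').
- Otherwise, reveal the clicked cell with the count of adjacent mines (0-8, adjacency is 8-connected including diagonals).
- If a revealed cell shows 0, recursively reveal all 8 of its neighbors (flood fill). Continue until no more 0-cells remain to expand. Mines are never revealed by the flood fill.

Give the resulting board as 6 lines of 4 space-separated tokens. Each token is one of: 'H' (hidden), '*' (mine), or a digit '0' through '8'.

H H H H
H H H H
H * H H
H H H H
H H H H
H H H H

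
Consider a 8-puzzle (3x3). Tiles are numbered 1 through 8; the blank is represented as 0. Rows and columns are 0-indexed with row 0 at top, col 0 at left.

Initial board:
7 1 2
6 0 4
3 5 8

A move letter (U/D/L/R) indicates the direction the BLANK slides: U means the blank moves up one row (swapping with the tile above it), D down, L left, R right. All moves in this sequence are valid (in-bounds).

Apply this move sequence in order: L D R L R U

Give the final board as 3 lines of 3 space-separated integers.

Answer: 7 1 2
3 0 4
5 6 8

Derivation:
After move 1 (L):
7 1 2
0 6 4
3 5 8

After move 2 (D):
7 1 2
3 6 4
0 5 8

After move 3 (R):
7 1 2
3 6 4
5 0 8

After move 4 (L):
7 1 2
3 6 4
0 5 8

After move 5 (R):
7 1 2
3 6 4
5 0 8

After move 6 (U):
7 1 2
3 0 4
5 6 8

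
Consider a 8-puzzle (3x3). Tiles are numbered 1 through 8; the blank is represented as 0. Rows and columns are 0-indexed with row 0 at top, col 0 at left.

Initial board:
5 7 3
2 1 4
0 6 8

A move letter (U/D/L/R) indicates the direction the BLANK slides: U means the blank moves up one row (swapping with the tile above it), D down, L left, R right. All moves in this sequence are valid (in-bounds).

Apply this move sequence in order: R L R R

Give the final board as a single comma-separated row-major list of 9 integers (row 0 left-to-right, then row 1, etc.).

Answer: 5, 7, 3, 2, 1, 4, 6, 8, 0

Derivation:
After move 1 (R):
5 7 3
2 1 4
6 0 8

After move 2 (L):
5 7 3
2 1 4
0 6 8

After move 3 (R):
5 7 3
2 1 4
6 0 8

After move 4 (R):
5 7 3
2 1 4
6 8 0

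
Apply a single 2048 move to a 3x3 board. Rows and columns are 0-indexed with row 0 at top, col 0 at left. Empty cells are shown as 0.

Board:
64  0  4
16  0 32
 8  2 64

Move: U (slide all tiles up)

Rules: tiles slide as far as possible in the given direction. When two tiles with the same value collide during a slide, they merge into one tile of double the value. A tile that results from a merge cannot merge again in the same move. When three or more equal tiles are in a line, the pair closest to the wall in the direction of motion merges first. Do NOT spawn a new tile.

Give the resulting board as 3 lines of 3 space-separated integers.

Answer: 64  2  4
16  0 32
 8  0 64

Derivation:
Slide up:
col 0: [64, 16, 8] -> [64, 16, 8]
col 1: [0, 0, 2] -> [2, 0, 0]
col 2: [4, 32, 64] -> [4, 32, 64]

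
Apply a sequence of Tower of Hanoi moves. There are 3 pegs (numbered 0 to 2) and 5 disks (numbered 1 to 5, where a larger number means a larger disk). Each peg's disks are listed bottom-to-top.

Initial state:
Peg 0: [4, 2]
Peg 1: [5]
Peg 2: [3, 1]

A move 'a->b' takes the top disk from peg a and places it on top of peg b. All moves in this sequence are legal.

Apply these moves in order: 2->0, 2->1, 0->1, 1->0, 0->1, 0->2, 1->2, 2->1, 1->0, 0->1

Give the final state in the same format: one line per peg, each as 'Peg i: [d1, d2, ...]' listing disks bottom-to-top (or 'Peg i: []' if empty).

Answer: Peg 0: [4]
Peg 1: [5, 3, 1]
Peg 2: [2]

Derivation:
After move 1 (2->0):
Peg 0: [4, 2, 1]
Peg 1: [5]
Peg 2: [3]

After move 2 (2->1):
Peg 0: [4, 2, 1]
Peg 1: [5, 3]
Peg 2: []

After move 3 (0->1):
Peg 0: [4, 2]
Peg 1: [5, 3, 1]
Peg 2: []

After move 4 (1->0):
Peg 0: [4, 2, 1]
Peg 1: [5, 3]
Peg 2: []

After move 5 (0->1):
Peg 0: [4, 2]
Peg 1: [5, 3, 1]
Peg 2: []

After move 6 (0->2):
Peg 0: [4]
Peg 1: [5, 3, 1]
Peg 2: [2]

After move 7 (1->2):
Peg 0: [4]
Peg 1: [5, 3]
Peg 2: [2, 1]

After move 8 (2->1):
Peg 0: [4]
Peg 1: [5, 3, 1]
Peg 2: [2]

After move 9 (1->0):
Peg 0: [4, 1]
Peg 1: [5, 3]
Peg 2: [2]

After move 10 (0->1):
Peg 0: [4]
Peg 1: [5, 3, 1]
Peg 2: [2]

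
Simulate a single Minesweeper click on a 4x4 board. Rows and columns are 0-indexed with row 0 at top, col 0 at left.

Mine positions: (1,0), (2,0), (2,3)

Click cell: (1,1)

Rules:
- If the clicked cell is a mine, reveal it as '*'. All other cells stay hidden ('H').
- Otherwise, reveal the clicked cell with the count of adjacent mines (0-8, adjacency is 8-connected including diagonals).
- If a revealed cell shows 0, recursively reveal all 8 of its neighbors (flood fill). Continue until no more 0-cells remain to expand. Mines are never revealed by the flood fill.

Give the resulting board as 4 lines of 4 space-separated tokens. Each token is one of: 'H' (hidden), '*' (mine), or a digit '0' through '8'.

H H H H
H 2 H H
H H H H
H H H H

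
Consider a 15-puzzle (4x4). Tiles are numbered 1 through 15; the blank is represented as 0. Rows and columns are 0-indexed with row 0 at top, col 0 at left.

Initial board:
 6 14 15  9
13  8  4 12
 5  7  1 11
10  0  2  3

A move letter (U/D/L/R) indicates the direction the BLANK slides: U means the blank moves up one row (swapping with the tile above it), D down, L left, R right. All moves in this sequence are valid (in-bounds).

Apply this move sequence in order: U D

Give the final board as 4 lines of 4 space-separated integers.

After move 1 (U):
 6 14 15  9
13  8  4 12
 5  0  1 11
10  7  2  3

After move 2 (D):
 6 14 15  9
13  8  4 12
 5  7  1 11
10  0  2  3

Answer:  6 14 15  9
13  8  4 12
 5  7  1 11
10  0  2  3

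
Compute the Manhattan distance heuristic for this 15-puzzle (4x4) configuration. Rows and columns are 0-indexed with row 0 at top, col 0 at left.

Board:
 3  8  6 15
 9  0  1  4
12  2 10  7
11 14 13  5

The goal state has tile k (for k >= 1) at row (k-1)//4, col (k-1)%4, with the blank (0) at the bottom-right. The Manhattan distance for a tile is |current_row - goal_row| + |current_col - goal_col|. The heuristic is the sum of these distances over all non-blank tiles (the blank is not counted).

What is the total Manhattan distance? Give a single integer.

Tile 3: at (0,0), goal (0,2), distance |0-0|+|0-2| = 2
Tile 8: at (0,1), goal (1,3), distance |0-1|+|1-3| = 3
Tile 6: at (0,2), goal (1,1), distance |0-1|+|2-1| = 2
Tile 15: at (0,3), goal (3,2), distance |0-3|+|3-2| = 4
Tile 9: at (1,0), goal (2,0), distance |1-2|+|0-0| = 1
Tile 1: at (1,2), goal (0,0), distance |1-0|+|2-0| = 3
Tile 4: at (1,3), goal (0,3), distance |1-0|+|3-3| = 1
Tile 12: at (2,0), goal (2,3), distance |2-2|+|0-3| = 3
Tile 2: at (2,1), goal (0,1), distance |2-0|+|1-1| = 2
Tile 10: at (2,2), goal (2,1), distance |2-2|+|2-1| = 1
Tile 7: at (2,3), goal (1,2), distance |2-1|+|3-2| = 2
Tile 11: at (3,0), goal (2,2), distance |3-2|+|0-2| = 3
Tile 14: at (3,1), goal (3,1), distance |3-3|+|1-1| = 0
Tile 13: at (3,2), goal (3,0), distance |3-3|+|2-0| = 2
Tile 5: at (3,3), goal (1,0), distance |3-1|+|3-0| = 5
Sum: 2 + 3 + 2 + 4 + 1 + 3 + 1 + 3 + 2 + 1 + 2 + 3 + 0 + 2 + 5 = 34

Answer: 34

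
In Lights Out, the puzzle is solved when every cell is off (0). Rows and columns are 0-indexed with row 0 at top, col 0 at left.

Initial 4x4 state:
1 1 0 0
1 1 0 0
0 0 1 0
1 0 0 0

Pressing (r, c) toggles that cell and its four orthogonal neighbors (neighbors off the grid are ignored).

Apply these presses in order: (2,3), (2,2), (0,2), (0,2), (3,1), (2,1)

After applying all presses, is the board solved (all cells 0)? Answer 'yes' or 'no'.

Answer: no

Derivation:
After press 1 at (2,3):
1 1 0 0
1 1 0 1
0 0 0 1
1 0 0 1

After press 2 at (2,2):
1 1 0 0
1 1 1 1
0 1 1 0
1 0 1 1

After press 3 at (0,2):
1 0 1 1
1 1 0 1
0 1 1 0
1 0 1 1

After press 4 at (0,2):
1 1 0 0
1 1 1 1
0 1 1 0
1 0 1 1

After press 5 at (3,1):
1 1 0 0
1 1 1 1
0 0 1 0
0 1 0 1

After press 6 at (2,1):
1 1 0 0
1 0 1 1
1 1 0 0
0 0 0 1

Lights still on: 8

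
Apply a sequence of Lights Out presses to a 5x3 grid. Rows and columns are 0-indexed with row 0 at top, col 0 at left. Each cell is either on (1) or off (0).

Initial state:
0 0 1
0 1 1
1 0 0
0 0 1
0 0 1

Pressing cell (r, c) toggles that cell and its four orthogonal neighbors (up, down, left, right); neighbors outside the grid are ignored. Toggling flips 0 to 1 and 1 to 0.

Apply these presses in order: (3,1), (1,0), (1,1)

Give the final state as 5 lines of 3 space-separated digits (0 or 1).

After press 1 at (3,1):
0 0 1
0 1 1
1 1 0
1 1 0
0 1 1

After press 2 at (1,0):
1 0 1
1 0 1
0 1 0
1 1 0
0 1 1

After press 3 at (1,1):
1 1 1
0 1 0
0 0 0
1 1 0
0 1 1

Answer: 1 1 1
0 1 0
0 0 0
1 1 0
0 1 1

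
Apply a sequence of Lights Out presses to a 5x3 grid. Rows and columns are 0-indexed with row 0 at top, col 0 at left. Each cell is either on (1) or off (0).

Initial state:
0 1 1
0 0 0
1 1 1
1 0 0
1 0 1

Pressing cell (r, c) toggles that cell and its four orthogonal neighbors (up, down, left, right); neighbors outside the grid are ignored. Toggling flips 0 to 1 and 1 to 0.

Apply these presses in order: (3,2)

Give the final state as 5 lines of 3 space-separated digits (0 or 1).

Answer: 0 1 1
0 0 0
1 1 0
1 1 1
1 0 0

Derivation:
After press 1 at (3,2):
0 1 1
0 0 0
1 1 0
1 1 1
1 0 0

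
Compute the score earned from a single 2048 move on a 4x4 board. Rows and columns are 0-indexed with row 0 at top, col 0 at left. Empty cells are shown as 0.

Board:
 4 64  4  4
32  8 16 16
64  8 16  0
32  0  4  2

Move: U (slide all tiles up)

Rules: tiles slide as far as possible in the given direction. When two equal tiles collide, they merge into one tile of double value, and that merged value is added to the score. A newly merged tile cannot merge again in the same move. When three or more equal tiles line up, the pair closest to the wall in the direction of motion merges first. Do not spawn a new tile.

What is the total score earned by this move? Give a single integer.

Slide up:
col 0: [4, 32, 64, 32] -> [4, 32, 64, 32]  score +0 (running 0)
col 1: [64, 8, 8, 0] -> [64, 16, 0, 0]  score +16 (running 16)
col 2: [4, 16, 16, 4] -> [4, 32, 4, 0]  score +32 (running 48)
col 3: [4, 16, 0, 2] -> [4, 16, 2, 0]  score +0 (running 48)
Board after move:
 4 64  4  4
32 16 32 16
64  0  4  2
32  0  0  0

Answer: 48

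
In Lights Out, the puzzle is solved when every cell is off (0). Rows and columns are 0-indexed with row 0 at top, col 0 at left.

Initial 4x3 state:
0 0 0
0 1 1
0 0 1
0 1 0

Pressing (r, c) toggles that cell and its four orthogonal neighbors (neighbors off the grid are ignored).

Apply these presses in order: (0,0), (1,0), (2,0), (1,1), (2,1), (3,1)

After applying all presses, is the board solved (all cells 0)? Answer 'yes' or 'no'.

Answer: no

Derivation:
After press 1 at (0,0):
1 1 0
1 1 1
0 0 1
0 1 0

After press 2 at (1,0):
0 1 0
0 0 1
1 0 1
0 1 0

After press 3 at (2,0):
0 1 0
1 0 1
0 1 1
1 1 0

After press 4 at (1,1):
0 0 0
0 1 0
0 0 1
1 1 0

After press 5 at (2,1):
0 0 0
0 0 0
1 1 0
1 0 0

After press 6 at (3,1):
0 0 0
0 0 0
1 0 0
0 1 1

Lights still on: 3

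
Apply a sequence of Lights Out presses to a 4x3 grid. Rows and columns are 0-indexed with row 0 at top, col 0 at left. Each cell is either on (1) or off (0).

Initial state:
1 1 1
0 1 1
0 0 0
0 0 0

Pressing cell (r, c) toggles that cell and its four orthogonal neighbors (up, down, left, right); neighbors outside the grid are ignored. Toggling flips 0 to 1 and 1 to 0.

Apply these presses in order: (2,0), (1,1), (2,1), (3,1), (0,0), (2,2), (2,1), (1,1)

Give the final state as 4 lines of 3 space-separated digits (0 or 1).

After press 1 at (2,0):
1 1 1
1 1 1
1 1 0
1 0 0

After press 2 at (1,1):
1 0 1
0 0 0
1 0 0
1 0 0

After press 3 at (2,1):
1 0 1
0 1 0
0 1 1
1 1 0

After press 4 at (3,1):
1 0 1
0 1 0
0 0 1
0 0 1

After press 5 at (0,0):
0 1 1
1 1 0
0 0 1
0 0 1

After press 6 at (2,2):
0 1 1
1 1 1
0 1 0
0 0 0

After press 7 at (2,1):
0 1 1
1 0 1
1 0 1
0 1 0

After press 8 at (1,1):
0 0 1
0 1 0
1 1 1
0 1 0

Answer: 0 0 1
0 1 0
1 1 1
0 1 0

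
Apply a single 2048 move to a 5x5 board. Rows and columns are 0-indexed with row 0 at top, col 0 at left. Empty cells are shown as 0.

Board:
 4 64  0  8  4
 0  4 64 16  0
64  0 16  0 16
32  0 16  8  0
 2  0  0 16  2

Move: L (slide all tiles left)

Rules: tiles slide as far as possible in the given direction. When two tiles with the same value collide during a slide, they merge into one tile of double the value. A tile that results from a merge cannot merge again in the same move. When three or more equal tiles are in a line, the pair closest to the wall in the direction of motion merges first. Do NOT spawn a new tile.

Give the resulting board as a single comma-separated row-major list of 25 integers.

Answer: 4, 64, 8, 4, 0, 4, 64, 16, 0, 0, 64, 32, 0, 0, 0, 32, 16, 8, 0, 0, 2, 16, 2, 0, 0

Derivation:
Slide left:
row 0: [4, 64, 0, 8, 4] -> [4, 64, 8, 4, 0]
row 1: [0, 4, 64, 16, 0] -> [4, 64, 16, 0, 0]
row 2: [64, 0, 16, 0, 16] -> [64, 32, 0, 0, 0]
row 3: [32, 0, 16, 8, 0] -> [32, 16, 8, 0, 0]
row 4: [2, 0, 0, 16, 2] -> [2, 16, 2, 0, 0]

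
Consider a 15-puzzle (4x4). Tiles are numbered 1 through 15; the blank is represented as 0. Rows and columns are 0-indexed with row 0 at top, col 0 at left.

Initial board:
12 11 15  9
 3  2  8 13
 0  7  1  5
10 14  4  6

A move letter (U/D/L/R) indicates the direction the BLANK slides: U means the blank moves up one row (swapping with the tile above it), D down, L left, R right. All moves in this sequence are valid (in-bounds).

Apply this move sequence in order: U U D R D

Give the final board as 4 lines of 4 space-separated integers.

After move 1 (U):
12 11 15  9
 0  2  8 13
 3  7  1  5
10 14  4  6

After move 2 (U):
 0 11 15  9
12  2  8 13
 3  7  1  5
10 14  4  6

After move 3 (D):
12 11 15  9
 0  2  8 13
 3  7  1  5
10 14  4  6

After move 4 (R):
12 11 15  9
 2  0  8 13
 3  7  1  5
10 14  4  6

After move 5 (D):
12 11 15  9
 2  7  8 13
 3  0  1  5
10 14  4  6

Answer: 12 11 15  9
 2  7  8 13
 3  0  1  5
10 14  4  6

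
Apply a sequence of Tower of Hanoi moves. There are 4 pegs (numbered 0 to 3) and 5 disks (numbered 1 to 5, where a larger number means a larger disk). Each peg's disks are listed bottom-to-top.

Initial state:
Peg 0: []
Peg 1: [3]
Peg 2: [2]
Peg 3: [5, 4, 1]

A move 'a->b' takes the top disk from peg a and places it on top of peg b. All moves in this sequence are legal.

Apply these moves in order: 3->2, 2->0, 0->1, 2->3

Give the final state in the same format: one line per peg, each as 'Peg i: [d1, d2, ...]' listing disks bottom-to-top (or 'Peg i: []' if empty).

Answer: Peg 0: []
Peg 1: [3, 1]
Peg 2: []
Peg 3: [5, 4, 2]

Derivation:
After move 1 (3->2):
Peg 0: []
Peg 1: [3]
Peg 2: [2, 1]
Peg 3: [5, 4]

After move 2 (2->0):
Peg 0: [1]
Peg 1: [3]
Peg 2: [2]
Peg 3: [5, 4]

After move 3 (0->1):
Peg 0: []
Peg 1: [3, 1]
Peg 2: [2]
Peg 3: [5, 4]

After move 4 (2->3):
Peg 0: []
Peg 1: [3, 1]
Peg 2: []
Peg 3: [5, 4, 2]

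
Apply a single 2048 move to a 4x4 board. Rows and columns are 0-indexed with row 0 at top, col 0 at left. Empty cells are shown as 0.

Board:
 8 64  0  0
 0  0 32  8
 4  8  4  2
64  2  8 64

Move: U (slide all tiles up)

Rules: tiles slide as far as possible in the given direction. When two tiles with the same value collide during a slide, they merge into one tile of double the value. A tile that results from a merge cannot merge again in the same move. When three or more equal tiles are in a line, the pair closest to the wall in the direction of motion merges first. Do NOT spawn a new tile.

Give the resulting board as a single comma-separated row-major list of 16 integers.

Answer: 8, 64, 32, 8, 4, 8, 4, 2, 64, 2, 8, 64, 0, 0, 0, 0

Derivation:
Slide up:
col 0: [8, 0, 4, 64] -> [8, 4, 64, 0]
col 1: [64, 0, 8, 2] -> [64, 8, 2, 0]
col 2: [0, 32, 4, 8] -> [32, 4, 8, 0]
col 3: [0, 8, 2, 64] -> [8, 2, 64, 0]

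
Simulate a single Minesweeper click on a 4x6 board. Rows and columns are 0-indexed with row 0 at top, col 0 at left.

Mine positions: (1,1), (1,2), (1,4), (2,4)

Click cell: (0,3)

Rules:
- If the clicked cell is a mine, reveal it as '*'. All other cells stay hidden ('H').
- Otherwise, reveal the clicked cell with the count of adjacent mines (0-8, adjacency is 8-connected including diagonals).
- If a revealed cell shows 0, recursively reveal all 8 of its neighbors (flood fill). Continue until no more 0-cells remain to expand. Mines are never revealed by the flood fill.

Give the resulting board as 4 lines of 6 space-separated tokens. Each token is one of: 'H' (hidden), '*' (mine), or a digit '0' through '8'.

H H H 2 H H
H H H H H H
H H H H H H
H H H H H H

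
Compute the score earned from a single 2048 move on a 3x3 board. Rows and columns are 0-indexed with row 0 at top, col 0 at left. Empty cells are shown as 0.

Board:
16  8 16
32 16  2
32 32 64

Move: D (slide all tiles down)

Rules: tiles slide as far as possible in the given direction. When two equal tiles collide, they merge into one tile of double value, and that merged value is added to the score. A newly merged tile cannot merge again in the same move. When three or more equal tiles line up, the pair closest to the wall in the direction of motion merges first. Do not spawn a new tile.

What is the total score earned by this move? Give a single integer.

Slide down:
col 0: [16, 32, 32] -> [0, 16, 64]  score +64 (running 64)
col 1: [8, 16, 32] -> [8, 16, 32]  score +0 (running 64)
col 2: [16, 2, 64] -> [16, 2, 64]  score +0 (running 64)
Board after move:
 0  8 16
16 16  2
64 32 64

Answer: 64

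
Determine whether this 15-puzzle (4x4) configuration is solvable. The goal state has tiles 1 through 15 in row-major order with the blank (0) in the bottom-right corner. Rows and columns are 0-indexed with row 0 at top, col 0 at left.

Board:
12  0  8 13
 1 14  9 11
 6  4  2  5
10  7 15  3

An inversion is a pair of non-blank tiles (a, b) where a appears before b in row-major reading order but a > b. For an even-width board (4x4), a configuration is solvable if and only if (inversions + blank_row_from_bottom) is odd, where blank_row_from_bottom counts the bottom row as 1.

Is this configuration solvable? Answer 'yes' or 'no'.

Answer: yes

Derivation:
Inversions: 61
Blank is in row 0 (0-indexed from top), which is row 4 counting from the bottom (bottom = 1).
61 + 4 = 65, which is odd, so the puzzle is solvable.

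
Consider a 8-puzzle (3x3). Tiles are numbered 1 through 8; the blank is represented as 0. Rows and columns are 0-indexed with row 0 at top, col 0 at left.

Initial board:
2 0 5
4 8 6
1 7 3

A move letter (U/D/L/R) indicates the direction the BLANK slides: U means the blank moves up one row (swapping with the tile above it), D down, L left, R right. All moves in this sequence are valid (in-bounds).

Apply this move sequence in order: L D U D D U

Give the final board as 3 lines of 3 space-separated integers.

After move 1 (L):
0 2 5
4 8 6
1 7 3

After move 2 (D):
4 2 5
0 8 6
1 7 3

After move 3 (U):
0 2 5
4 8 6
1 7 3

After move 4 (D):
4 2 5
0 8 6
1 7 3

After move 5 (D):
4 2 5
1 8 6
0 7 3

After move 6 (U):
4 2 5
0 8 6
1 7 3

Answer: 4 2 5
0 8 6
1 7 3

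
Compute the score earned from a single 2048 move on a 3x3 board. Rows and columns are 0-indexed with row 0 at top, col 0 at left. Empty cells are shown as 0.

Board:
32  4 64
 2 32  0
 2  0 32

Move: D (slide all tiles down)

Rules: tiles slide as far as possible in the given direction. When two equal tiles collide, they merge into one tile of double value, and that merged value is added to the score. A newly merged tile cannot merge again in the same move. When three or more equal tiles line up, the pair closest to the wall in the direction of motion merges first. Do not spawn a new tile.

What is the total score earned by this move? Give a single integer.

Answer: 4

Derivation:
Slide down:
col 0: [32, 2, 2] -> [0, 32, 4]  score +4 (running 4)
col 1: [4, 32, 0] -> [0, 4, 32]  score +0 (running 4)
col 2: [64, 0, 32] -> [0, 64, 32]  score +0 (running 4)
Board after move:
 0  0  0
32  4 64
 4 32 32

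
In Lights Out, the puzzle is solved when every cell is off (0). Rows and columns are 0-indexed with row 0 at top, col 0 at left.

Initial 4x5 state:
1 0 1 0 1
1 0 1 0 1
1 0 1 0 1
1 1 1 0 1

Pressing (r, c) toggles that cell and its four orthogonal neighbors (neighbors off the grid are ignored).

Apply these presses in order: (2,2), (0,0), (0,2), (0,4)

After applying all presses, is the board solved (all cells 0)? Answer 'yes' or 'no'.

Answer: no

Derivation:
After press 1 at (2,2):
1 0 1 0 1
1 0 0 0 1
1 1 0 1 1
1 1 0 0 1

After press 2 at (0,0):
0 1 1 0 1
0 0 0 0 1
1 1 0 1 1
1 1 0 0 1

After press 3 at (0,2):
0 0 0 1 1
0 0 1 0 1
1 1 0 1 1
1 1 0 0 1

After press 4 at (0,4):
0 0 0 0 0
0 0 1 0 0
1 1 0 1 1
1 1 0 0 1

Lights still on: 8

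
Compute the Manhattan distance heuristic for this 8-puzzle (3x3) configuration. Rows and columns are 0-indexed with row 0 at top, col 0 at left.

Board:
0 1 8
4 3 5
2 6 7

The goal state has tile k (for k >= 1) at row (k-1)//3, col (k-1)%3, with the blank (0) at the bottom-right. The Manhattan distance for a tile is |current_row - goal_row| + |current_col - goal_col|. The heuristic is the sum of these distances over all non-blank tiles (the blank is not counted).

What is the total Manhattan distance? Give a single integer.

Answer: 14

Derivation:
Tile 1: at (0,1), goal (0,0), distance |0-0|+|1-0| = 1
Tile 8: at (0,2), goal (2,1), distance |0-2|+|2-1| = 3
Tile 4: at (1,0), goal (1,0), distance |1-1|+|0-0| = 0
Tile 3: at (1,1), goal (0,2), distance |1-0|+|1-2| = 2
Tile 5: at (1,2), goal (1,1), distance |1-1|+|2-1| = 1
Tile 2: at (2,0), goal (0,1), distance |2-0|+|0-1| = 3
Tile 6: at (2,1), goal (1,2), distance |2-1|+|1-2| = 2
Tile 7: at (2,2), goal (2,0), distance |2-2|+|2-0| = 2
Sum: 1 + 3 + 0 + 2 + 1 + 3 + 2 + 2 = 14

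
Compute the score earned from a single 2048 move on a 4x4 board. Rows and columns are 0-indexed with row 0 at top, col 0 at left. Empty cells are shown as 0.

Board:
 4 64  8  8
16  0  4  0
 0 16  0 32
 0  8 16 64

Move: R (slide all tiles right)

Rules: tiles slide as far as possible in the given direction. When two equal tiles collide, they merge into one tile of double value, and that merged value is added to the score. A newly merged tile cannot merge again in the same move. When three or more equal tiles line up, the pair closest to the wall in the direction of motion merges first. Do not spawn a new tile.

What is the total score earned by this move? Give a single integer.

Slide right:
row 0: [4, 64, 8, 8] -> [0, 4, 64, 16]  score +16 (running 16)
row 1: [16, 0, 4, 0] -> [0, 0, 16, 4]  score +0 (running 16)
row 2: [0, 16, 0, 32] -> [0, 0, 16, 32]  score +0 (running 16)
row 3: [0, 8, 16, 64] -> [0, 8, 16, 64]  score +0 (running 16)
Board after move:
 0  4 64 16
 0  0 16  4
 0  0 16 32
 0  8 16 64

Answer: 16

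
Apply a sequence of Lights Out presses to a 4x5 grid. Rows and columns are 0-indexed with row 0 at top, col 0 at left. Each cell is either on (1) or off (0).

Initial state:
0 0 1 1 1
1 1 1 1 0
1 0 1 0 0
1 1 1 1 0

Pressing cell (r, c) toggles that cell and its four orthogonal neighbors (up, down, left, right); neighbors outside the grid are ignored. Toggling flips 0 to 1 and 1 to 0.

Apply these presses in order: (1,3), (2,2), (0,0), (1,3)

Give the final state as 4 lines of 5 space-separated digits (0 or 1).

After press 1 at (1,3):
0 0 1 0 1
1 1 0 0 1
1 0 1 1 0
1 1 1 1 0

After press 2 at (2,2):
0 0 1 0 1
1 1 1 0 1
1 1 0 0 0
1 1 0 1 0

After press 3 at (0,0):
1 1 1 0 1
0 1 1 0 1
1 1 0 0 0
1 1 0 1 0

After press 4 at (1,3):
1 1 1 1 1
0 1 0 1 0
1 1 0 1 0
1 1 0 1 0

Answer: 1 1 1 1 1
0 1 0 1 0
1 1 0 1 0
1 1 0 1 0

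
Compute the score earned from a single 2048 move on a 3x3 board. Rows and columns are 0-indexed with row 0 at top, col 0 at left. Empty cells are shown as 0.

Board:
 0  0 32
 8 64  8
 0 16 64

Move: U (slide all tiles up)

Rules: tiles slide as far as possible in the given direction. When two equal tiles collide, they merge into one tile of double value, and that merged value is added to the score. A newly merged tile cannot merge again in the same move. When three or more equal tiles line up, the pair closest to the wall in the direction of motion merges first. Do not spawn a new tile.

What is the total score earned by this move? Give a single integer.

Answer: 0

Derivation:
Slide up:
col 0: [0, 8, 0] -> [8, 0, 0]  score +0 (running 0)
col 1: [0, 64, 16] -> [64, 16, 0]  score +0 (running 0)
col 2: [32, 8, 64] -> [32, 8, 64]  score +0 (running 0)
Board after move:
 8 64 32
 0 16  8
 0  0 64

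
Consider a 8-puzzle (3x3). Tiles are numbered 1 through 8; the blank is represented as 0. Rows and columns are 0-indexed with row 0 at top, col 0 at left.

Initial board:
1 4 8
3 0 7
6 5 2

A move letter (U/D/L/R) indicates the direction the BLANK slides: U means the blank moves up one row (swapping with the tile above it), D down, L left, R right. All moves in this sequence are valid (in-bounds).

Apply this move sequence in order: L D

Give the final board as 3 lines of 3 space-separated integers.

Answer: 1 4 8
6 3 7
0 5 2

Derivation:
After move 1 (L):
1 4 8
0 3 7
6 5 2

After move 2 (D):
1 4 8
6 3 7
0 5 2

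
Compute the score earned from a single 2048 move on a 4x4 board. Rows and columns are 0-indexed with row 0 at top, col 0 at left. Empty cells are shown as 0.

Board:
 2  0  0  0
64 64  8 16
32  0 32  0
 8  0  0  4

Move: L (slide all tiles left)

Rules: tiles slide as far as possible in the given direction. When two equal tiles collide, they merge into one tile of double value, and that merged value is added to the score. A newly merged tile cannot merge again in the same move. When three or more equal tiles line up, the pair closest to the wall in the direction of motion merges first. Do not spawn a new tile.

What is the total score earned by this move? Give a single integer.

Slide left:
row 0: [2, 0, 0, 0] -> [2, 0, 0, 0]  score +0 (running 0)
row 1: [64, 64, 8, 16] -> [128, 8, 16, 0]  score +128 (running 128)
row 2: [32, 0, 32, 0] -> [64, 0, 0, 0]  score +64 (running 192)
row 3: [8, 0, 0, 4] -> [8, 4, 0, 0]  score +0 (running 192)
Board after move:
  2   0   0   0
128   8  16   0
 64   0   0   0
  8   4   0   0

Answer: 192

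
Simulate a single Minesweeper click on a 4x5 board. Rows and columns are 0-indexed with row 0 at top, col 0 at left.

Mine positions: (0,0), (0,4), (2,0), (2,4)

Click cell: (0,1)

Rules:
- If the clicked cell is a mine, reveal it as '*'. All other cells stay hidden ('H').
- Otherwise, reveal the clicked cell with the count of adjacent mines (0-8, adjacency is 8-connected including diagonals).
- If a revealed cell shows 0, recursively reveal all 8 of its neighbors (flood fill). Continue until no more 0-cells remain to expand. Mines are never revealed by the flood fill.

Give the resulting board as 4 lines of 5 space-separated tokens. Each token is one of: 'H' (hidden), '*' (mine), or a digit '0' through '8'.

H 1 H H H
H H H H H
H H H H H
H H H H H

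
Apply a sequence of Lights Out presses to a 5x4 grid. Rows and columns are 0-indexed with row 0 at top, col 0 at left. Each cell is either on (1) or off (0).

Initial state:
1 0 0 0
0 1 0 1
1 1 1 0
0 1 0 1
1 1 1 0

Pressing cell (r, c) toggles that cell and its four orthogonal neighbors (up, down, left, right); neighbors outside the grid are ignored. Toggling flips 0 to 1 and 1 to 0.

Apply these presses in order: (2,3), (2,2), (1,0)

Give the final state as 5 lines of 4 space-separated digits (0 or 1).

After press 1 at (2,3):
1 0 0 0
0 1 0 0
1 1 0 1
0 1 0 0
1 1 1 0

After press 2 at (2,2):
1 0 0 0
0 1 1 0
1 0 1 0
0 1 1 0
1 1 1 0

After press 3 at (1,0):
0 0 0 0
1 0 1 0
0 0 1 0
0 1 1 0
1 1 1 0

Answer: 0 0 0 0
1 0 1 0
0 0 1 0
0 1 1 0
1 1 1 0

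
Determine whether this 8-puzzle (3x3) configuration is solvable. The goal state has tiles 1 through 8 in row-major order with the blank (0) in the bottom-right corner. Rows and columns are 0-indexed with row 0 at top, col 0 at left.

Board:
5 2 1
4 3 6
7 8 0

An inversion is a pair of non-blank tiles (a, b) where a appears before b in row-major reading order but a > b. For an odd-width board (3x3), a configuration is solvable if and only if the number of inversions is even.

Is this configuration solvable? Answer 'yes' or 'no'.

Answer: yes

Derivation:
Inversions (pairs i<j in row-major order where tile[i] > tile[j] > 0): 6
6 is even, so the puzzle is solvable.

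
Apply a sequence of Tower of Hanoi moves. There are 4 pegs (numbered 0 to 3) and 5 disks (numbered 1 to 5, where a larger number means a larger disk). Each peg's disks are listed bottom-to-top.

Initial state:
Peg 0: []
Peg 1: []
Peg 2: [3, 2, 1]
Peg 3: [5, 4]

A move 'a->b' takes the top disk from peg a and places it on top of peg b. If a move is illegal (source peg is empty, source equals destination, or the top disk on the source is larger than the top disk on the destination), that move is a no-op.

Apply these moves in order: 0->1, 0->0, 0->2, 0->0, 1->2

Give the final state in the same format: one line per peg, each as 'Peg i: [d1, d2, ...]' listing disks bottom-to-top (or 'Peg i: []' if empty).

After move 1 (0->1):
Peg 0: []
Peg 1: []
Peg 2: [3, 2, 1]
Peg 3: [5, 4]

After move 2 (0->0):
Peg 0: []
Peg 1: []
Peg 2: [3, 2, 1]
Peg 3: [5, 4]

After move 3 (0->2):
Peg 0: []
Peg 1: []
Peg 2: [3, 2, 1]
Peg 3: [5, 4]

After move 4 (0->0):
Peg 0: []
Peg 1: []
Peg 2: [3, 2, 1]
Peg 3: [5, 4]

After move 5 (1->2):
Peg 0: []
Peg 1: []
Peg 2: [3, 2, 1]
Peg 3: [5, 4]

Answer: Peg 0: []
Peg 1: []
Peg 2: [3, 2, 1]
Peg 3: [5, 4]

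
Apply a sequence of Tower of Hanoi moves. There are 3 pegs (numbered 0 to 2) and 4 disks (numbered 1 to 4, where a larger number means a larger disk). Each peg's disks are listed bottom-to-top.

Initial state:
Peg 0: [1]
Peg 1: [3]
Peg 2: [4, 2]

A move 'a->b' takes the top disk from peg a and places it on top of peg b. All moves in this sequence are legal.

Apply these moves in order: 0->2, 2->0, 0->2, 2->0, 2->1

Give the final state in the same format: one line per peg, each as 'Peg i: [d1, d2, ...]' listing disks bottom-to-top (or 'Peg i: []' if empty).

After move 1 (0->2):
Peg 0: []
Peg 1: [3]
Peg 2: [4, 2, 1]

After move 2 (2->0):
Peg 0: [1]
Peg 1: [3]
Peg 2: [4, 2]

After move 3 (0->2):
Peg 0: []
Peg 1: [3]
Peg 2: [4, 2, 1]

After move 4 (2->0):
Peg 0: [1]
Peg 1: [3]
Peg 2: [4, 2]

After move 5 (2->1):
Peg 0: [1]
Peg 1: [3, 2]
Peg 2: [4]

Answer: Peg 0: [1]
Peg 1: [3, 2]
Peg 2: [4]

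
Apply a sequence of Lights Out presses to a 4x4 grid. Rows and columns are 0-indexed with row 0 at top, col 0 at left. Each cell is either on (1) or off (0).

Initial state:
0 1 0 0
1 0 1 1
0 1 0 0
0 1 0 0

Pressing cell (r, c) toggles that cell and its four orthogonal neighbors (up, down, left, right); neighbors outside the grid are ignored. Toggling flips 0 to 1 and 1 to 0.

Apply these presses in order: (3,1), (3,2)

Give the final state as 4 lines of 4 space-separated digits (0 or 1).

Answer: 0 1 0 0
1 0 1 1
0 0 1 0
1 1 0 1

Derivation:
After press 1 at (3,1):
0 1 0 0
1 0 1 1
0 0 0 0
1 0 1 0

After press 2 at (3,2):
0 1 0 0
1 0 1 1
0 0 1 0
1 1 0 1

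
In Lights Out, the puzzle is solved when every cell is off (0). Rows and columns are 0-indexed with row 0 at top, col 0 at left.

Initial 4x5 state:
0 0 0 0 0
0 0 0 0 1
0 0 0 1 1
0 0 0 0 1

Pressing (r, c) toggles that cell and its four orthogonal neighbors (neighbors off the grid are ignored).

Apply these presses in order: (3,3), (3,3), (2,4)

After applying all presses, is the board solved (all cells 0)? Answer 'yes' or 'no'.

After press 1 at (3,3):
0 0 0 0 0
0 0 0 0 1
0 0 0 0 1
0 0 1 1 0

After press 2 at (3,3):
0 0 0 0 0
0 0 0 0 1
0 0 0 1 1
0 0 0 0 1

After press 3 at (2,4):
0 0 0 0 0
0 0 0 0 0
0 0 0 0 0
0 0 0 0 0

Lights still on: 0

Answer: yes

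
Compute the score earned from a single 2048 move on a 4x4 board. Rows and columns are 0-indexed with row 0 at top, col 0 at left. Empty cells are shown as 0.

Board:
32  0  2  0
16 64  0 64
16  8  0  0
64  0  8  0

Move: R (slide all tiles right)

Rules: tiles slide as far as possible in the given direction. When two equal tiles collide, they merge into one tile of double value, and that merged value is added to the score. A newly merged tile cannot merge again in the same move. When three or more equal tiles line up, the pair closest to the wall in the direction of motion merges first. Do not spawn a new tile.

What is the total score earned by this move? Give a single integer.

Slide right:
row 0: [32, 0, 2, 0] -> [0, 0, 32, 2]  score +0 (running 0)
row 1: [16, 64, 0, 64] -> [0, 0, 16, 128]  score +128 (running 128)
row 2: [16, 8, 0, 0] -> [0, 0, 16, 8]  score +0 (running 128)
row 3: [64, 0, 8, 0] -> [0, 0, 64, 8]  score +0 (running 128)
Board after move:
  0   0  32   2
  0   0  16 128
  0   0  16   8
  0   0  64   8

Answer: 128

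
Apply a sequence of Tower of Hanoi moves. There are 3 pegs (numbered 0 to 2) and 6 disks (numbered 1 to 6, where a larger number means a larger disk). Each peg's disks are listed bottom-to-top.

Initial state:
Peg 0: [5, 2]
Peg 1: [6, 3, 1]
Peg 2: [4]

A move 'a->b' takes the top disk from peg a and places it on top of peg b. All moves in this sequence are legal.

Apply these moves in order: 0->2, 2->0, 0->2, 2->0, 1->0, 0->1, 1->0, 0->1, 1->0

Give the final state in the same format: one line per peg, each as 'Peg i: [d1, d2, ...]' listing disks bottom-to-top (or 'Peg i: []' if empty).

Answer: Peg 0: [5, 2, 1]
Peg 1: [6, 3]
Peg 2: [4]

Derivation:
After move 1 (0->2):
Peg 0: [5]
Peg 1: [6, 3, 1]
Peg 2: [4, 2]

After move 2 (2->0):
Peg 0: [5, 2]
Peg 1: [6, 3, 1]
Peg 2: [4]

After move 3 (0->2):
Peg 0: [5]
Peg 1: [6, 3, 1]
Peg 2: [4, 2]

After move 4 (2->0):
Peg 0: [5, 2]
Peg 1: [6, 3, 1]
Peg 2: [4]

After move 5 (1->0):
Peg 0: [5, 2, 1]
Peg 1: [6, 3]
Peg 2: [4]

After move 6 (0->1):
Peg 0: [5, 2]
Peg 1: [6, 3, 1]
Peg 2: [4]

After move 7 (1->0):
Peg 0: [5, 2, 1]
Peg 1: [6, 3]
Peg 2: [4]

After move 8 (0->1):
Peg 0: [5, 2]
Peg 1: [6, 3, 1]
Peg 2: [4]

After move 9 (1->0):
Peg 0: [5, 2, 1]
Peg 1: [6, 3]
Peg 2: [4]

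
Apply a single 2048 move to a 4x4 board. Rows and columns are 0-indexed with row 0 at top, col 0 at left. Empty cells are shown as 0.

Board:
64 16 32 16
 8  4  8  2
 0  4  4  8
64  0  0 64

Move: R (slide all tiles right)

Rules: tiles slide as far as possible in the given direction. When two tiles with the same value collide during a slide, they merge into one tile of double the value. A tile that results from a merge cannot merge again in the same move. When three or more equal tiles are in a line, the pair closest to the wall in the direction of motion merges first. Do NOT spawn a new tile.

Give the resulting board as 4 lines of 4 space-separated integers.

Answer:  64  16  32  16
  8   4   8   2
  0   0   8   8
  0   0   0 128

Derivation:
Slide right:
row 0: [64, 16, 32, 16] -> [64, 16, 32, 16]
row 1: [8, 4, 8, 2] -> [8, 4, 8, 2]
row 2: [0, 4, 4, 8] -> [0, 0, 8, 8]
row 3: [64, 0, 0, 64] -> [0, 0, 0, 128]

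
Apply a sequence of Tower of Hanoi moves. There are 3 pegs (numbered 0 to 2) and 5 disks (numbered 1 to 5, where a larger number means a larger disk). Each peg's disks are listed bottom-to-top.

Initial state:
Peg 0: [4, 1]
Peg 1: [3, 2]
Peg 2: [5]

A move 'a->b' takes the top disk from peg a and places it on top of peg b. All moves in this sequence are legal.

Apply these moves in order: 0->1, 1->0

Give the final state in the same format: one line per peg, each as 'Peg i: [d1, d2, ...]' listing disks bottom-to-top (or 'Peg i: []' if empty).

Answer: Peg 0: [4, 1]
Peg 1: [3, 2]
Peg 2: [5]

Derivation:
After move 1 (0->1):
Peg 0: [4]
Peg 1: [3, 2, 1]
Peg 2: [5]

After move 2 (1->0):
Peg 0: [4, 1]
Peg 1: [3, 2]
Peg 2: [5]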